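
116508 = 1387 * 84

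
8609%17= 7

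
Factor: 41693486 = 2^1*17^1*19^1*233^1*277^1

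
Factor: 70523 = 109^1*647^1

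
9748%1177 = 332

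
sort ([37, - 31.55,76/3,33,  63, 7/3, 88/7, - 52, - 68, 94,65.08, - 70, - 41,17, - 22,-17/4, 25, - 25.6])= [- 70, - 68, - 52,  -  41, - 31.55, - 25.6, - 22, - 17/4, 7/3, 88/7,17,25  ,  76/3,33,  37,  63,65.08,94]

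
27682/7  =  3954 + 4/7 = 3954.57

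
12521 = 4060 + 8461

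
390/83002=195/41501  =  0.00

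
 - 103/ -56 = 1 + 47/56=1.84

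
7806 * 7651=59723706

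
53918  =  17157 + 36761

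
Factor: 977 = 977^1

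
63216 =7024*9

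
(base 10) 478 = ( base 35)DN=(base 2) 111011110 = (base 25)J3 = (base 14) 262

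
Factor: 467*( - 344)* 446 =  - 71649008 =-2^4*43^1*223^1*467^1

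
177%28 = 9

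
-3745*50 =-187250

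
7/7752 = 7/7752 = 0.00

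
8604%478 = 0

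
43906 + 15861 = 59767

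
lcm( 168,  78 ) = 2184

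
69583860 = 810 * 85906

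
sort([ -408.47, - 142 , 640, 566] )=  [-408.47,- 142, 566,640 ]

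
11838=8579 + 3259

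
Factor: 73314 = 2^1*3^2 * 4073^1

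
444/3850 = 222/1925 = 0.12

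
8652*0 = 0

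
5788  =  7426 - 1638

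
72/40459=72/40459 = 0.00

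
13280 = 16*830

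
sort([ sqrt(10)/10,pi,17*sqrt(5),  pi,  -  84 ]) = [-84, sqrt ( 10) /10, pi, pi,17*sqrt (5 ) ]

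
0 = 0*82133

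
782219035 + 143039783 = 925258818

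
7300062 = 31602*231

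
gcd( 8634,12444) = 6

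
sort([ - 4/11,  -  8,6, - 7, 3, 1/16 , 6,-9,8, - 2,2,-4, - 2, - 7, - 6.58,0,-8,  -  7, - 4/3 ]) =[ - 9, - 8, - 8, - 7,  -  7, - 7, - 6.58, - 4, - 2, - 2 ,-4/3, - 4/11, 0,1/16,2,3  ,  6 , 6, 8] 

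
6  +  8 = 14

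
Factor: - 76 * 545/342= -2^1*3^( - 2)*5^1*109^1= -1090/9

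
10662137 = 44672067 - 34009930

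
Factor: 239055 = 3^1*5^1 * 15937^1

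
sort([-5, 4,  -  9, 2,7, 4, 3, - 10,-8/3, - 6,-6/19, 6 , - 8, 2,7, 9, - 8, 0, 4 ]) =[ - 10, - 9,  -  8, - 8, - 6,-5,-8/3, - 6/19 , 0, 2,  2,  3, 4, 4, 4, 6,  7,  7, 9 ]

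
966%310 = 36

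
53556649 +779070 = 54335719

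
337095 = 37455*9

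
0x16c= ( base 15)194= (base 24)f4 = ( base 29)CG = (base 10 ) 364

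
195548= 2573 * 76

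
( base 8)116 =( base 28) 2M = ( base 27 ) 2O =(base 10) 78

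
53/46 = 53/46  =  1.15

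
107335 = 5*21467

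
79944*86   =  6875184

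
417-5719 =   -  5302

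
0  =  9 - 9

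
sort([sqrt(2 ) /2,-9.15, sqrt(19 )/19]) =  [ - 9.15 , sqrt(19 ) /19, sqrt (2)/2]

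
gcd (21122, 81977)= 1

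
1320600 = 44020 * 30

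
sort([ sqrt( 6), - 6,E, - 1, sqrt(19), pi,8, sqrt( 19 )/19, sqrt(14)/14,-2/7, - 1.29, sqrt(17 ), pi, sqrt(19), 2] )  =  [ -6, - 1.29, - 1, - 2/7, sqrt( 19)/19, sqrt(14) /14, 2, sqrt(6),E,  pi, pi, sqrt ( 17),sqrt( 19 ), sqrt(19), 8]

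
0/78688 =0 = 0.00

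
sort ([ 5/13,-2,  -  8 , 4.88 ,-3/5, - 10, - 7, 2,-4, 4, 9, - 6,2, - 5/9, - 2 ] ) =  [ - 10, - 8,-7, - 6, -4, - 2, - 2, - 3/5 , - 5/9,5/13 , 2, 2,4, 4.88, 9] 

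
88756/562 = 44378/281 = 157.93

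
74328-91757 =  - 17429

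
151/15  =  151/15  =  10.07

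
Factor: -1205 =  - 5^1*241^1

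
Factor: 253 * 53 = 11^1*23^1* 53^1 = 13409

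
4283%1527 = 1229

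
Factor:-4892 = -2^2*1223^1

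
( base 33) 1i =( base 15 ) 36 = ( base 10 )51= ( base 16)33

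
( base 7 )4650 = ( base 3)2100000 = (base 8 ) 3245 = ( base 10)1701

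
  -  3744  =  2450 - 6194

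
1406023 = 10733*131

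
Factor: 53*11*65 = 5^1* 11^1 * 13^1*53^1 = 37895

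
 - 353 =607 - 960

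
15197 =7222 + 7975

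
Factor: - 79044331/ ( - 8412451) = 8093^1* 9767^1 * 8412451^( - 1) 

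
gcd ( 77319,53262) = 99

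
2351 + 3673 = 6024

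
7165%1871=1552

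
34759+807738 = 842497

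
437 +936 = 1373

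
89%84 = 5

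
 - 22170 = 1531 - 23701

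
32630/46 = 709+8/23 = 709.35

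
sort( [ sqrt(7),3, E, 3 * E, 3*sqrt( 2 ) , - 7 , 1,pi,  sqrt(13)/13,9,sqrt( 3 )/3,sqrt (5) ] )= [ - 7, sqrt(13) /13, sqrt(3)/3,1,sqrt(5), sqrt(7 ), E, 3,pi, 3*sqrt(2),3*E , 9]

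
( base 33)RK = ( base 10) 911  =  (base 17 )32A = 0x38f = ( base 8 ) 1617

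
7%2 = 1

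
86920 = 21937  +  64983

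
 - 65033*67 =- 4357211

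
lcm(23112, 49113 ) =392904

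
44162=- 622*( - 71 )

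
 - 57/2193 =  - 19/731 = -  0.03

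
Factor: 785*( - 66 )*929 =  - 2^1*3^1*5^1*11^1*157^1 * 929^1 = -48131490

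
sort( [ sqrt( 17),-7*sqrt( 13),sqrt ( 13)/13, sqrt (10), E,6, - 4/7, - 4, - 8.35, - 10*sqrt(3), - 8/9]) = [ - 7*sqrt (13),  -  10*sqrt(3),-8.35, - 4, - 8/9, - 4/7, sqrt(13)/13, E, sqrt ( 10 ),  sqrt (17),6 ]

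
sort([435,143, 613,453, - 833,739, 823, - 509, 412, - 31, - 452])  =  [-833, - 509, - 452, - 31, 143, 412, 435,453, 613, 739, 823] 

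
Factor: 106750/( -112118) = - 875/919= - 5^3 * 7^1 * 919^( - 1 )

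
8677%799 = 687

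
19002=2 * 9501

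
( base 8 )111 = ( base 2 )1001001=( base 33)27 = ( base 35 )23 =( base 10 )73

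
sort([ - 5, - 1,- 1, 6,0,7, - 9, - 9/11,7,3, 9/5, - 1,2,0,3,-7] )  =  [- 9, - 7, - 5, - 1, - 1, - 1, - 9/11,0,0, 9/5,2, 3,3,6,7,7 ] 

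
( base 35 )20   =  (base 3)2121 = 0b1000110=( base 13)55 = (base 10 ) 70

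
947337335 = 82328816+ 865008519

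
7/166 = 7/166 = 0.04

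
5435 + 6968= 12403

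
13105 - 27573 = -14468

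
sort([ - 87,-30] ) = [ - 87,-30]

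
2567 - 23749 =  - 21182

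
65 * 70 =4550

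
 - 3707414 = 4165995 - 7873409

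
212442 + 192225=404667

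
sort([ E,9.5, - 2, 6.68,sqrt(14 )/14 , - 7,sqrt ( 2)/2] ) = [ - 7, - 2,sqrt( 14)/14, sqrt(2) /2,E,6.68,9.5 ] 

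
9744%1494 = 780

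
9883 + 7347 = 17230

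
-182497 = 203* (-899)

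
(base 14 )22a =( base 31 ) DR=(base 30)ea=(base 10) 430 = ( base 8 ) 656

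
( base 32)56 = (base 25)6g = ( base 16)a6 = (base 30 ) 5g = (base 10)166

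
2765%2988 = 2765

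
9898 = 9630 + 268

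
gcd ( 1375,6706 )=1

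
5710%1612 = 874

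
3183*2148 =6837084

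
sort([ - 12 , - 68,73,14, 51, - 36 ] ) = [ - 68, - 36,-12, 14,  51, 73]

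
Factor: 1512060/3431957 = 2^2*3^1* 5^1*11^1*29^1*79^1*97^( - 1 )*35381^( - 1 )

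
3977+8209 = 12186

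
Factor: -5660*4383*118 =-2^3*3^2*5^1*59^1*283^1*487^1  =  - 2927318040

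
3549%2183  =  1366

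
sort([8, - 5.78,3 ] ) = [ - 5.78,3,8]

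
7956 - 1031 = 6925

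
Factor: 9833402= 2^1*727^1 * 6763^1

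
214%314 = 214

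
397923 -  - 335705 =733628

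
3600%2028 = 1572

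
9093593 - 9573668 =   -  480075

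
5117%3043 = 2074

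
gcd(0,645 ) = 645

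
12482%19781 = 12482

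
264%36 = 12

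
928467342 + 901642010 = 1830109352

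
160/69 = 160/69 = 2.32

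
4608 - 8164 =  - 3556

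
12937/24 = 539 + 1/24 = 539.04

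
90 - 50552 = - 50462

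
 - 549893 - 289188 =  - 839081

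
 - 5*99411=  - 497055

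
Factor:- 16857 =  - 3^2*1873^1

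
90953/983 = 90953/983 = 92.53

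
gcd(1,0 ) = 1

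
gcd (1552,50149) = 97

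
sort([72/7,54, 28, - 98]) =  [ - 98,72/7, 28,54]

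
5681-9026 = - 3345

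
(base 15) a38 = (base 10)2303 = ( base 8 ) 4377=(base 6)14355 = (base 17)7G8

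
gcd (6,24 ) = 6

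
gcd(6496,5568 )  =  928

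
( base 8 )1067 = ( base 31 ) I9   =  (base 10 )567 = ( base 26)LL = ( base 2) 1000110111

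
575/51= 11 + 14/51 = 11.27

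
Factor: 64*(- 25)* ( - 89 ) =2^6 * 5^2* 89^1= 142400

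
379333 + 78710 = 458043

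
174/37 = 4  +  26/37 = 4.70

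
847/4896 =847/4896 = 0.17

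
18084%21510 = 18084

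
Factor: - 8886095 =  - 5^1 *1777219^1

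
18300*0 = 0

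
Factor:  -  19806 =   -  2^1 * 3^1*3301^1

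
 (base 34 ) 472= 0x1300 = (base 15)1694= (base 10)4864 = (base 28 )65k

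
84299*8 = 674392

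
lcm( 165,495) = 495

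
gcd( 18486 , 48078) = 18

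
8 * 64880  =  519040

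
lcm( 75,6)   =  150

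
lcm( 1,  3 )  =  3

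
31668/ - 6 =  - 5278 + 0/1 = - 5278.00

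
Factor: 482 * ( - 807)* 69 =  - 2^1*3^2*23^1 *241^1 * 269^1 =- 26839206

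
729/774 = 81/86 = 0.94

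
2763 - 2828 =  - 65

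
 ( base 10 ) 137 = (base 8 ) 211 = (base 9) 162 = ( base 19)74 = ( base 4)2021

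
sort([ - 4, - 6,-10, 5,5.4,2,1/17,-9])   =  [ - 10,-9  , - 6 , - 4,1/17,  2,  5 , 5.4] 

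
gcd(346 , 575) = 1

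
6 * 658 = 3948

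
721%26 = 19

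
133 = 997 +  - 864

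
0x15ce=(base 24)9GE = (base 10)5582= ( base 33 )545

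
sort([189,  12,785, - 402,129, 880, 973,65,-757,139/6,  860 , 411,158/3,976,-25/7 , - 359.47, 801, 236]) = [ - 757, - 402, - 359.47, - 25/7,12 , 139/6,158/3 , 65,129,189,236,411 , 785,801,860,880,  973,976]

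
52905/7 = 7557 + 6/7=7557.86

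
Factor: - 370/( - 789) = 2^1 * 3^( - 1 )*5^1*37^1*263^( - 1)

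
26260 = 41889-15629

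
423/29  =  14 + 17/29 = 14.59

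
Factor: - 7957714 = - 2^1*1049^1*3793^1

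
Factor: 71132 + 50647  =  3^2 * 7^1 * 1933^1 = 121779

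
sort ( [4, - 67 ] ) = [ - 67 , 4]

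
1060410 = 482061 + 578349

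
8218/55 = 149+23/55 = 149.42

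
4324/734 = 2162/367=5.89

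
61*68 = 4148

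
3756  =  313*12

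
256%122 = 12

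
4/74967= 4/74967 =0.00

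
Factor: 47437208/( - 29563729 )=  - 3649016/2274133= - 2^3 * 7^1*17^1*281^( - 1) * 3833^1* 8093^(-1 ) 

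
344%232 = 112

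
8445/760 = 1689/152 = 11.11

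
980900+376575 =1357475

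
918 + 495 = 1413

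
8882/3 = 2960 + 2/3 = 2960.67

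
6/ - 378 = - 1/63=- 0.02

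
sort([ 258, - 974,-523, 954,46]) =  [ - 974,- 523,46,258, 954 ]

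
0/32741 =0 = 0.00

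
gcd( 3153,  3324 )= 3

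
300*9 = 2700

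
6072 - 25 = 6047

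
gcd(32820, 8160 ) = 60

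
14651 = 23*637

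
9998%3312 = 62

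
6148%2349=1450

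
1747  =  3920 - 2173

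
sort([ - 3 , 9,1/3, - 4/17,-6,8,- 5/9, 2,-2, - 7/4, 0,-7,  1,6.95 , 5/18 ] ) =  [ - 7, - 6, - 3,  -  2 , - 7/4, - 5/9 , - 4/17,0,5/18,1/3, 1,2 , 6.95 , 8 , 9]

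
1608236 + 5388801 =6997037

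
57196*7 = 400372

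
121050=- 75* ( - 1614)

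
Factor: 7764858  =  2^1*3^2*431381^1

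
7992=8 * 999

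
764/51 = 764/51=   14.98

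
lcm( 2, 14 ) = 14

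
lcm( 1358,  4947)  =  69258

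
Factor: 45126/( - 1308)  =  -69/2=-  2^ (- 1)*3^1*23^1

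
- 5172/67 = -78 + 54/67  =  -  77.19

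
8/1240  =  1/155   =  0.01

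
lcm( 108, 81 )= 324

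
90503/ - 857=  - 106 + 339/857  =  - 105.60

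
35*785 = 27475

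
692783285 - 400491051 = 292292234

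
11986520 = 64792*185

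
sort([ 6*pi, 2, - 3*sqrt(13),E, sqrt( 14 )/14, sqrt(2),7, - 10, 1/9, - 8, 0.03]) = [ - 3*sqrt (13), - 10, - 8, 0.03, 1/9, sqrt (14) /14,sqrt( 2), 2,E,7, 6 * pi ] 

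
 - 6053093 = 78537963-84591056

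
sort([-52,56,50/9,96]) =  [-52,50/9, 56,96 ]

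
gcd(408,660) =12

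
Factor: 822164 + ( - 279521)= 3^1*277^1*653^1 = 542643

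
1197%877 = 320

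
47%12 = 11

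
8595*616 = 5294520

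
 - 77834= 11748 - 89582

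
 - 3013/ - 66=3013/66 = 45.65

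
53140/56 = 948 + 13/14 = 948.93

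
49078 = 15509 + 33569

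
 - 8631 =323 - 8954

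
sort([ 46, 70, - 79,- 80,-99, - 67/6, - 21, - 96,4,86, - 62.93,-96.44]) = [ - 99,- 96.44,  -  96,-80,-79  , - 62.93, - 21, - 67/6 , 4,46  ,  70, 86] 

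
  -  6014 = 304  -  6318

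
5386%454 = 392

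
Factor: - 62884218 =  - 2^1 * 3^1*599^1*17497^1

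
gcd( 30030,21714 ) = 462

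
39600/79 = 501 + 21/79 = 501.27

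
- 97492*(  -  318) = 31002456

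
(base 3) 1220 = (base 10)51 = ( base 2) 110011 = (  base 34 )1h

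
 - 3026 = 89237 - 92263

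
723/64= 723/64 = 11.30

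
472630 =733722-261092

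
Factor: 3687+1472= 7^1*11^1*67^1 = 5159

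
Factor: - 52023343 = -103^1*193^1*2617^1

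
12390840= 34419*360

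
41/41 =1= 1.00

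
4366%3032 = 1334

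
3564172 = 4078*874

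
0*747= 0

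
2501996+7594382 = 10096378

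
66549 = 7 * 9507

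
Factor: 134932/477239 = 244/863 = 2^2 *61^1 * 863^( - 1)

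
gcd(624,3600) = 48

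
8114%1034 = 876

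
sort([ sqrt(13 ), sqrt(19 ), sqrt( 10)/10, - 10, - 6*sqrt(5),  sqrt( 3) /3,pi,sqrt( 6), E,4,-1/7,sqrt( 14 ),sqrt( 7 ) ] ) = [ - 6*sqrt( 5),-10 , - 1/7, sqrt( 10)/10,sqrt( 3)/3,sqrt( 6) , sqrt(7),E,pi, sqrt( 13), sqrt(14 ),  4,sqrt (19)]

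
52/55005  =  52/55005 = 0.00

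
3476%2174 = 1302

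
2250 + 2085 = 4335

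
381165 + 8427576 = 8808741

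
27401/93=294 + 59/93 =294.63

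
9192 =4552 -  - 4640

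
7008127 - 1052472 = 5955655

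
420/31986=70/5331  =  0.01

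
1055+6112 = 7167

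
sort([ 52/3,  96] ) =[ 52/3,96 ] 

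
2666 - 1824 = 842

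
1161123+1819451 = 2980574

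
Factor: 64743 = 3^1*7^1*3083^1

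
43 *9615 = 413445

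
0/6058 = 0 =0.00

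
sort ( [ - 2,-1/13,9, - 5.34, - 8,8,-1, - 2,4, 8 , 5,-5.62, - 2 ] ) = [-8, - 5.62, - 5.34,  -  2,-2, - 2,-1, - 1/13, 4, 5,8,8,9 ]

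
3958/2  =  1979=1979.00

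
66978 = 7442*9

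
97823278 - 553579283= -455756005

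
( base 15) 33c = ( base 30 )oc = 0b1011011100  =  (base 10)732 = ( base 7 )2064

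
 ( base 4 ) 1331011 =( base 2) 1111101000101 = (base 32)7Q5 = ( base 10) 8005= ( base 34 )6VF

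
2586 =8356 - 5770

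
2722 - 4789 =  - 2067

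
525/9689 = 525/9689=0.05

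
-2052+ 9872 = 7820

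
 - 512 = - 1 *512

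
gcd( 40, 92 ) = 4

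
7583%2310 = 653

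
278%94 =90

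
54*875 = 47250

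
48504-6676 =41828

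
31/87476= 31/87476 = 0.00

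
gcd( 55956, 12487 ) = 1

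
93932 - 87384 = 6548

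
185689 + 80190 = 265879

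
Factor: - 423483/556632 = - 2^( - 3 )*3^( -3)*859^( -1) *141161^1 = - 141161/185544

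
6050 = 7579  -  1529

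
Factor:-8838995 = -5^1*11^1*160709^1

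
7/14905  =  7/14905 = 0.00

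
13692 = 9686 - -4006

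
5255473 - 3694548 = 1560925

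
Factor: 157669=157669^1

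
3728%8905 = 3728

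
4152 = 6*692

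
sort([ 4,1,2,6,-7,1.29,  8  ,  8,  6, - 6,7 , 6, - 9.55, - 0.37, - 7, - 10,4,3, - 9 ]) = [ - 10, - 9.55,  -  9,-7, - 7, - 6, - 0.37, 1,  1.29,  2, 3,4, 4, 6,6,  6,  7, 8,  8] 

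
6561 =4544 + 2017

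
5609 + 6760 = 12369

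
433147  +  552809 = 985956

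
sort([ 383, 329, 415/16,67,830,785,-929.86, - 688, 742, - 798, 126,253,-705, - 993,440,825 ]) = [ -993 ,  -  929.86, -798,-705, - 688,415/16,67, 126,253, 329, 383 , 440,  742,785,  825, 830]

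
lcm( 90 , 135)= 270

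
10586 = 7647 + 2939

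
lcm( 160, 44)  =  1760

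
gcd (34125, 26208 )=273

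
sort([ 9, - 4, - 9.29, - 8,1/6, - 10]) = [ - 10, -9.29, - 8,-4,1/6,9] 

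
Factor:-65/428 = -2^( - 2 ) * 5^1*13^1*107^( - 1)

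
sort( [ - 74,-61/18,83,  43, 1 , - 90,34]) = [-90, - 74,-61/18,1,34,43,83]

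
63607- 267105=  -  203498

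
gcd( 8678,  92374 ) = 2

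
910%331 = 248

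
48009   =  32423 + 15586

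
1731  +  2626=4357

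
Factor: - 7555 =- 5^1* 1511^1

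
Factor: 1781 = 13^1*137^1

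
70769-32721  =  38048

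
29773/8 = 3721 + 5/8 = 3721.62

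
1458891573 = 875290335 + 583601238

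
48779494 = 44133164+4646330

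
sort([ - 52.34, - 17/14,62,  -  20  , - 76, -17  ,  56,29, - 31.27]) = [ - 76, - 52.34, - 31.27,  -  20,-17, - 17/14,29, 56,62 ]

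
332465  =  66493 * 5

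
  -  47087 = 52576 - 99663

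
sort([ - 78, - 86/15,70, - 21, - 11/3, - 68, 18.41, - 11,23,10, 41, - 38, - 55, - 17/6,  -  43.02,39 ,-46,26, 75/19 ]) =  [ - 78, - 68, - 55, - 46, - 43.02, - 38,  -  21,- 11, - 86/15 , - 11/3, - 17/6,  75/19 , 10,18.41,23,26, 39 , 41, 70]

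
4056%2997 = 1059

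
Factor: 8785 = 5^1*7^1*251^1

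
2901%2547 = 354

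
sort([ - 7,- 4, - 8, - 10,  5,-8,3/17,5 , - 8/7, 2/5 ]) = [-10, - 8, - 8,  -  7, -4,  -  8/7, 3/17, 2/5,5 , 5 ] 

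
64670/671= 96 + 254/671= 96.38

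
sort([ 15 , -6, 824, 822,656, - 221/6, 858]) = [ - 221/6,  -  6,15, 656,  822,  824,858]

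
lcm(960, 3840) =3840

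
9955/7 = 1422 + 1/7 = 1422.14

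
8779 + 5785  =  14564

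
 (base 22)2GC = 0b10100110100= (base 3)1211100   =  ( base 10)1332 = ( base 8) 2464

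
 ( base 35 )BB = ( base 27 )EI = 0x18C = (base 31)CO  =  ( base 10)396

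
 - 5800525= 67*( - 86575)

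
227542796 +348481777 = 576024573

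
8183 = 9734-1551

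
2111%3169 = 2111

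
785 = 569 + 216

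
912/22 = 456/11= 41.45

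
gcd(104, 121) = 1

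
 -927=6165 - 7092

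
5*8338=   41690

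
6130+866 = 6996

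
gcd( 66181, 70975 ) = 17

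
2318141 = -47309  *( - 49 )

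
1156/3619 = 1156/3619 = 0.32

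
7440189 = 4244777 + 3195412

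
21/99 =7/33 = 0.21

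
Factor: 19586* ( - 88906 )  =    -  2^2*7^1*1399^1*44453^1 =- 1741312916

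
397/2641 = 397/2641 = 0.15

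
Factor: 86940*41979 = 3649654260 = 2^2*3^4*5^1 *7^2*23^1*1999^1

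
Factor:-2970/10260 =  - 11/38  =  -2^(-1 )*11^1*19^(  -  1)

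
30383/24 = 1265 + 23/24 = 1265.96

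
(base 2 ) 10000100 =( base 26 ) 52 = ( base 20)6C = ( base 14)96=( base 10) 132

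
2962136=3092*958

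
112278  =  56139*2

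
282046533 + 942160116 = 1224206649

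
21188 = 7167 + 14021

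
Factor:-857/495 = - 3^( - 2 )*5^(  -  1)*11^( - 1)*857^1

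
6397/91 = 6397/91  =  70.30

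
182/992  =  91/496 = 0.18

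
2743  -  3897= - 1154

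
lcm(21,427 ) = 1281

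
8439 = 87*97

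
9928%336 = 184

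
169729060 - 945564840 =-775835780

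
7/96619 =7/96619 = 0.00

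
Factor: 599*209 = 125191 = 11^1*19^1*599^1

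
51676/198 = 260+98/99 = 260.99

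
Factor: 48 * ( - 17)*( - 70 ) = 57120= 2^5*3^1 * 5^1 * 7^1*17^1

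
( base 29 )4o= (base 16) 8C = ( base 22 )68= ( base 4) 2030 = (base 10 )140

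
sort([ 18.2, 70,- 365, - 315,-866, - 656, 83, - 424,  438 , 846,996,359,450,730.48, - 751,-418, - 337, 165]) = [-866,-751, - 656,-424,-418 , - 365,-337, - 315 , 18.2, 70, 83,165,359,438, 450, 730.48,846,996 ] 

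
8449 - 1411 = 7038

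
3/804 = 1/268 = 0.00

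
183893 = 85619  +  98274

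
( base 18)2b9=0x357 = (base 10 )855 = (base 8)1527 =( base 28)12f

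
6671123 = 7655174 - 984051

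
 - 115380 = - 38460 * 3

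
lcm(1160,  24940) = 49880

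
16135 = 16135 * 1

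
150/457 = 150/457 = 0.33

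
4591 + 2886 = 7477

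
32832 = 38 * 864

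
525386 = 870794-345408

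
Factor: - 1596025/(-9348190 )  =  319205/1869638=2^ ( - 1 )*5^1*19^ ( - 1)*49201^( - 1 ) * 63841^1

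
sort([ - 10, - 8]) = [ - 10, - 8 ] 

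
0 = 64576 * 0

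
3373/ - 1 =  - 3373 + 0/1 =- 3373.00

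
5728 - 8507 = -2779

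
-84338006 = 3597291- 87935297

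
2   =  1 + 1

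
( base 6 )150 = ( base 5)231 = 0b1000010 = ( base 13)51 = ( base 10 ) 66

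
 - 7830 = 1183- 9013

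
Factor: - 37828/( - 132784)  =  49/172=2^(-2)*7^2*43^( - 1 )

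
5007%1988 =1031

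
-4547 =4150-8697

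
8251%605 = 386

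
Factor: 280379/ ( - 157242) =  - 2^(-1 )*3^( - 1) *11^1*71^1*73^( - 1)=-781/438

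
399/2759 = 399/2759 = 0.14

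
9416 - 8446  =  970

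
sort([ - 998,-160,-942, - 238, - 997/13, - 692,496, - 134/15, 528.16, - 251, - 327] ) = [ - 998,  -  942, - 692, - 327, -251, - 238, - 160,-997/13,-134/15, 496,  528.16]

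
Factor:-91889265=  -  3^1*5^1*13^1 * 71^1*6637^1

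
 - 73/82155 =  - 73/82155 = - 0.00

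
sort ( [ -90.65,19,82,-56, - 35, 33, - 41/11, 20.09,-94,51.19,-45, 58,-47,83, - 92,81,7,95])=[ - 94,-92, - 90.65, - 56,  -  47,-45,-35, - 41/11,7,19, 20.09, 33,51.19,58,81,82, 83,95 ] 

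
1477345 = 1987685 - 510340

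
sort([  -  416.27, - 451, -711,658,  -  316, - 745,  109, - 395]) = [ - 745, - 711, - 451, - 416.27, - 395,-316,109,658 ]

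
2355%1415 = 940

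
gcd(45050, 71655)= 85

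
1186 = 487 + 699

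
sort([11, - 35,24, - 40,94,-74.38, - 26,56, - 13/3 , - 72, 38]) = [-74.38, - 72,-40, - 35, - 26, - 13/3,11,  24,38 , 56,  94 ]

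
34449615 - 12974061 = 21475554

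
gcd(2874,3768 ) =6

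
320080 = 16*20005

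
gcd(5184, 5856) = 96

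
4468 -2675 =1793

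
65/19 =3  +  8/19 = 3.42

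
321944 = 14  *22996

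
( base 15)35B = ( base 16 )2F9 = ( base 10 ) 761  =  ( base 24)17h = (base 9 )1035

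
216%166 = 50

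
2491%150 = 91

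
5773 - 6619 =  - 846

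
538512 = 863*624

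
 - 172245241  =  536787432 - 709032673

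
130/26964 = 65/13482 = 0.00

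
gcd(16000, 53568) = 64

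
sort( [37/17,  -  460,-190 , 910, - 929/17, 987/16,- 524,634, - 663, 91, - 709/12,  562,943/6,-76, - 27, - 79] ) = [ - 663, - 524, - 460, - 190, - 79, - 76, - 709/12, - 929/17,-27, 37/17, 987/16,91, 943/6, 562,634,910]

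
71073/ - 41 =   -  71073/41 = - 1733.49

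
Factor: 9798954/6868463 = 2^1 * 3^1* 7^ (-1 )*11^1*148469^1*981209^( - 1 )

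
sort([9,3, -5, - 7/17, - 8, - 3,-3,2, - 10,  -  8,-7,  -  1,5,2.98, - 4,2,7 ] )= [ - 10, - 8, - 8, - 7, - 5, - 4, - 3, - 3,-1, - 7/17, 2,2,2.98,  3, 5, 7, 9 ] 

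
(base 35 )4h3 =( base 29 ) 6fh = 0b1010101111010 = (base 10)5498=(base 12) 3222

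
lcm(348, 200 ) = 17400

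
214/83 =2 + 48/83 =2.58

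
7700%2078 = 1466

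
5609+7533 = 13142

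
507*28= 14196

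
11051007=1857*5951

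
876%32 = 12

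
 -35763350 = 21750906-57514256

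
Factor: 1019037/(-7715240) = -2^(-3 )*3^1*5^( - 1)*13^( - 1)*37^(-1 )*401^( - 1 ) * 339679^1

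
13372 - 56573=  - 43201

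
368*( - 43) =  - 15824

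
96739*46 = 4449994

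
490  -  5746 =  - 5256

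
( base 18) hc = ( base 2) 100111110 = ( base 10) 318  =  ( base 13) 1b6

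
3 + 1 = 4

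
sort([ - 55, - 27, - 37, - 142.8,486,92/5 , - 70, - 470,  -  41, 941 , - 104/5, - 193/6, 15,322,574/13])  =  [  -  470, -142.8, - 70, -55, - 41,-37, - 193/6, - 27, - 104/5,15,92/5, 574/13 , 322,486, 941]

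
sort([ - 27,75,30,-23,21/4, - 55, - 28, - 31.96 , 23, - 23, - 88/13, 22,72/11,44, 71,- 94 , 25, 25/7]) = [ - 94, - 55, - 31.96,-28, - 27 , - 23, - 23, - 88/13, 25/7, 21/4, 72/11, 22,  23, 25, 30, 44, 71, 75 ] 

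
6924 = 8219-1295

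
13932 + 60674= 74606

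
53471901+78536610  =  132008511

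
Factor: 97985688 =2^3 * 3^1*17^1*137^1*1753^1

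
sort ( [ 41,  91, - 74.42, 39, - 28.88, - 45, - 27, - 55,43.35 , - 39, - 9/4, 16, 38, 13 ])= [ - 74.42, - 55, - 45, - 39,- 28.88, - 27, - 9/4, 13,16 , 38, 39, 41, 43.35, 91 ]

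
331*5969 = 1975739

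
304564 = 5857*52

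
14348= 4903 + 9445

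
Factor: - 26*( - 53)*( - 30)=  - 2^2*3^1 * 5^1 * 13^1*53^1=- 41340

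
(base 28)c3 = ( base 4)11103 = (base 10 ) 339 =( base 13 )201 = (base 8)523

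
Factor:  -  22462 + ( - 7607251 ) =  -  7^1*13^1*83843^1 = - 7629713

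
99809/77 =1296 + 17/77 = 1296.22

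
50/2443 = 50/2443 = 0.02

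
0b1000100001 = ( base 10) 545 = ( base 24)mh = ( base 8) 1041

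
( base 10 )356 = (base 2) 101100100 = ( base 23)FB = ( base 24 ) EK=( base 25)e6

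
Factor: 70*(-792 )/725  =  -11088/145=- 2^4*3^2*5^(-1 ) * 7^1*11^1*29^( - 1) 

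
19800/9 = 2200  =  2200.00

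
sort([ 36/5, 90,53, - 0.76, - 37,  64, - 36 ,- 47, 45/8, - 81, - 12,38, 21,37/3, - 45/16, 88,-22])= [ - 81, - 47 , -37 ,-36, - 22,-12,-45/16, - 0.76,  45/8, 36/5,37/3,21,38,53,  64,88,90] 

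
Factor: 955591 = 7^1*13^1*10501^1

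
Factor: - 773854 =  - 2^1*386927^1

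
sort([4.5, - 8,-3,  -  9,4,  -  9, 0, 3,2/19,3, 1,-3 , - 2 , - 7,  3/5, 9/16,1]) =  [ - 9,-9, - 8,-7, -3, - 3 ,-2,0 , 2/19,9/16, 3/5, 1, 1, 3,3, 4,4.5]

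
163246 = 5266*31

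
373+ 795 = 1168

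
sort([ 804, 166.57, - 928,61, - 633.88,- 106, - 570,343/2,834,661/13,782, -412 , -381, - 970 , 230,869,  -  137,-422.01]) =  [ - 970, - 928,  -  633.88, - 570, - 422.01, - 412, - 381,- 137, - 106,661/13,61 , 166.57,343/2,230,782, 804, 834, 869]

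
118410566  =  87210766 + 31199800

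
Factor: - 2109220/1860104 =-527305/465026  =  - 2^( - 1 )*5^1*163^1*647^1*232513^( - 1 )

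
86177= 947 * 91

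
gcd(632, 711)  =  79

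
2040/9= 226 + 2/3 = 226.67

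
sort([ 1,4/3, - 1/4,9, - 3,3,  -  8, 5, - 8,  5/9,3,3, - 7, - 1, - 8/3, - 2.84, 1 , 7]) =[ - 8 , - 8, - 7, - 3, - 2.84, - 8/3, - 1, - 1/4, 5/9, 1 , 1,4/3,  3, 3, 3,5,7, 9]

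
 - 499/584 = -499/584= - 0.85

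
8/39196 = 2/9799 = 0.00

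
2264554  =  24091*94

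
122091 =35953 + 86138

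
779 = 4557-3778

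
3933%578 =465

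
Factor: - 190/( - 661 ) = 2^1*5^1*19^1*661^( - 1) 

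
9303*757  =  7042371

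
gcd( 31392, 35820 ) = 36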